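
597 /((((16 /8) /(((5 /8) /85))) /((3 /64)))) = 1791 /17408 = 0.10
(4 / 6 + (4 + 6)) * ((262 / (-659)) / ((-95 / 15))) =8384 / 12521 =0.67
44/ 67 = 0.66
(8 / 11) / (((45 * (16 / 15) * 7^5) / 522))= 87 / 184877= 0.00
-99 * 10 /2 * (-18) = 8910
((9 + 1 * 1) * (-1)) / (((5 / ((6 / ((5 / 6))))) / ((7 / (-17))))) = 504 / 85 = 5.93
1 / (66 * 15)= 1 / 990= 0.00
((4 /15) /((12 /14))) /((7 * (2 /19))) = 19 /45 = 0.42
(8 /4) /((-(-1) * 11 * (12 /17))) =17 /66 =0.26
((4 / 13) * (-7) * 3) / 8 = -21 / 26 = -0.81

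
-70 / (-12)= 35 / 6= 5.83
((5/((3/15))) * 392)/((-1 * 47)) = -208.51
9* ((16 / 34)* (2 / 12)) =12 / 17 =0.71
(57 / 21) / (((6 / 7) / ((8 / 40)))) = 19 / 30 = 0.63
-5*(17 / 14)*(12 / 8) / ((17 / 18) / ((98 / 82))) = -945 / 82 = -11.52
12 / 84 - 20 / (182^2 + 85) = 33069 / 232463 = 0.14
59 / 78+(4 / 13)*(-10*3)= -661 / 78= -8.47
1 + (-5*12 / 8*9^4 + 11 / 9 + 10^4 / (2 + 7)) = -48094.17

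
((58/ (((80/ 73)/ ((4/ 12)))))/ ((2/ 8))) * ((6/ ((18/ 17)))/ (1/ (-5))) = -35989/ 18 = -1999.39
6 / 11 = 0.55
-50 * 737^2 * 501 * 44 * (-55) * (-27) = -889041094623000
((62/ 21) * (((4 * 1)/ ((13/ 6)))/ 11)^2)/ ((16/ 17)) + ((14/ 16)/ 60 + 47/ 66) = 18667307/ 22902880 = 0.82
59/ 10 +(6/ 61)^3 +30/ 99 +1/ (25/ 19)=2608141109/ 374518650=6.96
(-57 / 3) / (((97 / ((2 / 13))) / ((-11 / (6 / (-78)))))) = -418 / 97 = -4.31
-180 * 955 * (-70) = 12033000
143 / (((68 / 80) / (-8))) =-22880 / 17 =-1345.88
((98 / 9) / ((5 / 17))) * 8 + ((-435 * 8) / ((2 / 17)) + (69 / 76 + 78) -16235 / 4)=-28440433 / 855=-33263.66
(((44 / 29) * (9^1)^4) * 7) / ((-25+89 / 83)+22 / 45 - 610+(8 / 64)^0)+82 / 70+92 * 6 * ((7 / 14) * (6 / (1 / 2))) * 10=79146867766951 / 2397591385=33010.99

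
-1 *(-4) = 4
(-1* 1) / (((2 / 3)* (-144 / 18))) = 3 / 16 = 0.19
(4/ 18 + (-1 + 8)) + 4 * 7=317/ 9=35.22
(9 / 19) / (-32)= -9 / 608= -0.01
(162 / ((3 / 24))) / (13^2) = 1296 / 169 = 7.67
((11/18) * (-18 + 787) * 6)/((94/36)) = 50754/47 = 1079.87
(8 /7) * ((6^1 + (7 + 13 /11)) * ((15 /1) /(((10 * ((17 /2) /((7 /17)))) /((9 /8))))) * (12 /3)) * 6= 101088 /3179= 31.80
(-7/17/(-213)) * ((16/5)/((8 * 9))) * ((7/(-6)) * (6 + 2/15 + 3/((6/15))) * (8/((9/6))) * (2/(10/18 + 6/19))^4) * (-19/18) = 3175904003776/14872786800175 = 0.21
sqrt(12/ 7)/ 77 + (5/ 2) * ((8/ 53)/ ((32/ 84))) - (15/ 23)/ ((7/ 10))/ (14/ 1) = 2 * sqrt(21)/ 539 + 110385/ 119462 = 0.94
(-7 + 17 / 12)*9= -50.25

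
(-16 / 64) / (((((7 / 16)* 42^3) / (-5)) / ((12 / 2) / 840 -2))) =-31 / 403368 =-0.00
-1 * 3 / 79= -3 / 79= -0.04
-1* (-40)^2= -1600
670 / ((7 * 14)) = 6.84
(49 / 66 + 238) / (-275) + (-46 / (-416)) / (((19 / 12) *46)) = -15540691 / 17932200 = -0.87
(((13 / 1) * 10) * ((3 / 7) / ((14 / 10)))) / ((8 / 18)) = 8775 / 98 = 89.54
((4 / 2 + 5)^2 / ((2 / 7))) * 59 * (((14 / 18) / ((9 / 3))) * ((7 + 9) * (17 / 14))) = 1376116 / 27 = 50967.26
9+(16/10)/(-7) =307/35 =8.77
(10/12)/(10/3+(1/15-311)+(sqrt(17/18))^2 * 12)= -25/8888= -0.00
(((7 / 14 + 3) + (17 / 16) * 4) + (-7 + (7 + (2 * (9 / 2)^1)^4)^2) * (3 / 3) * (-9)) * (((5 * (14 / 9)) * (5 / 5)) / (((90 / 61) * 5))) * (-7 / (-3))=-4641887651009 / 4860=-955120915.85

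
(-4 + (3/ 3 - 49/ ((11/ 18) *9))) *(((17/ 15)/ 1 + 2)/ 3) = -6157/ 495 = -12.44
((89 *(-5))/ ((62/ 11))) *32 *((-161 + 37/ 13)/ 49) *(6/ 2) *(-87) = -42027765120/ 19747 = -2128311.40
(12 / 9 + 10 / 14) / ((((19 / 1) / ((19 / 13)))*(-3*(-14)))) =43 / 11466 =0.00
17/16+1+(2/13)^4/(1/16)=946609/456976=2.07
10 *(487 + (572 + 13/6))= 31835/3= 10611.67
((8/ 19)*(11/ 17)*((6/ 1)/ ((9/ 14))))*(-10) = -24640/ 969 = -25.43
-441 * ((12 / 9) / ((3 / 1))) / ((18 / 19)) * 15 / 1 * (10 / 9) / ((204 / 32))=-744800 / 1377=-540.89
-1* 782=-782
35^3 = 42875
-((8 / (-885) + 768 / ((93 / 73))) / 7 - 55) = -5976157 / 192045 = -31.12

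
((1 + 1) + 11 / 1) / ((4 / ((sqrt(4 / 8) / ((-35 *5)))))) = -13 *sqrt(2) / 1400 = -0.01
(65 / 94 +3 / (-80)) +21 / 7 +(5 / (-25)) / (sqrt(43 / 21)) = 13739 / 3760-sqrt(903) / 215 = 3.51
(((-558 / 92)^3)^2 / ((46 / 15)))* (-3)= -48700.44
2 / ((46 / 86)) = 86 / 23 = 3.74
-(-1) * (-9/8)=-9/8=-1.12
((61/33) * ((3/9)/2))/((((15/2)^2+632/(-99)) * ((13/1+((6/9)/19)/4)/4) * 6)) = 0.00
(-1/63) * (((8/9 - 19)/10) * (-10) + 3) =-0.34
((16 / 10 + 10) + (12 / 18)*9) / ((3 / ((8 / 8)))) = 88 / 15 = 5.87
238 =238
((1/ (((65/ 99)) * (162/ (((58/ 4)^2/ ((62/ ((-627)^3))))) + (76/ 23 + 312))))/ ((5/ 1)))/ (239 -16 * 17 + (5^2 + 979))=17482272473853/ 17570949888984142300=0.00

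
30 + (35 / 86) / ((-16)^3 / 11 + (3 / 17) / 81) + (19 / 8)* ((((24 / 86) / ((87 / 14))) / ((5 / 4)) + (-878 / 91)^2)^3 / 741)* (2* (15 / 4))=3737935455195824629664967126779727 / 192235292793297613216529768050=19444.58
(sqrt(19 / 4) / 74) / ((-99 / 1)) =-sqrt(19) / 14652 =-0.00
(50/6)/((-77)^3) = -25/1369599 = -0.00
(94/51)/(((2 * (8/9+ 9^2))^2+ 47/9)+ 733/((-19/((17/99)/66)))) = 11669724/169861820923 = 0.00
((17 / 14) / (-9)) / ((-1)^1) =0.13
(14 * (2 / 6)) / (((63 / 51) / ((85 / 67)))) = 2890 / 603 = 4.79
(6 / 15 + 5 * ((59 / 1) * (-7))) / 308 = -10323 / 1540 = -6.70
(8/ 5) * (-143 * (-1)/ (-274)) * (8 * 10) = -9152/ 137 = -66.80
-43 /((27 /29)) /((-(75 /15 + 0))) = 1247 /135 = 9.24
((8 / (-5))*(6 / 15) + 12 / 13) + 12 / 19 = 5648 / 6175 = 0.91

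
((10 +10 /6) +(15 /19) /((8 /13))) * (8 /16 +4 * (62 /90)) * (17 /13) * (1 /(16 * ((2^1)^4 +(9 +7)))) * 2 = 5882561 /27316224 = 0.22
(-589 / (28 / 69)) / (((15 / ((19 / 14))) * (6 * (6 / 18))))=-257393 / 3920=-65.66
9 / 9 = 1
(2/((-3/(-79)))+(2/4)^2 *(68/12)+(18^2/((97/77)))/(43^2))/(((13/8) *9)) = 3.71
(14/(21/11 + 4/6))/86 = 0.06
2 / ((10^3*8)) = 1 / 4000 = 0.00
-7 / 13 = -0.54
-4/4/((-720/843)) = 281/240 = 1.17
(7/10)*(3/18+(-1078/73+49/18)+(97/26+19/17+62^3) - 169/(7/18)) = 483565480157/2903940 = 166520.48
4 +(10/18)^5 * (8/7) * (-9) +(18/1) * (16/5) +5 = 15168691/229635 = 66.06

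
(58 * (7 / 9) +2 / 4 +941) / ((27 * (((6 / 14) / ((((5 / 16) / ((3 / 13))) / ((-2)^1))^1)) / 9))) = -8080345 / 15552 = -519.57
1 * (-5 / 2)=-5 / 2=-2.50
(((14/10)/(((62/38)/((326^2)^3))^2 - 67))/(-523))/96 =16254305737060055500779759774848/39056031588502039186479329984258267085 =0.00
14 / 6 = 7 / 3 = 2.33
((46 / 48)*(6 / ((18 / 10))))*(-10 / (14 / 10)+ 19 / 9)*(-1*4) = 36455 / 567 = 64.29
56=56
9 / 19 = 0.47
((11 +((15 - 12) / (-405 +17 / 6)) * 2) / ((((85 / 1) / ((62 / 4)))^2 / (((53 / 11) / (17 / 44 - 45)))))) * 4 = -0.16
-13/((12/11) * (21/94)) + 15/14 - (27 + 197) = -17405/63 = -276.27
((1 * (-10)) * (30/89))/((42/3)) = -0.24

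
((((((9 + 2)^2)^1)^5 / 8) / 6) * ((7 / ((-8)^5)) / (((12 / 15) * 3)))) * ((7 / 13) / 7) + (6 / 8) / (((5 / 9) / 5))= -3693.06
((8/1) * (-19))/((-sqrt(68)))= 76 * sqrt(17)/17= 18.43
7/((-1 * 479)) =-7/479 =-0.01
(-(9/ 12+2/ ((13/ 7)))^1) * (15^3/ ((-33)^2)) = -35625/ 6292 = -5.66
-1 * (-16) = 16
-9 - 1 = -10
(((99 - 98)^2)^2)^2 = 1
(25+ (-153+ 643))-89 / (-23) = 11934 / 23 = 518.87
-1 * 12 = -12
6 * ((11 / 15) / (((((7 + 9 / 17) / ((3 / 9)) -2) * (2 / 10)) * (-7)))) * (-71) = 13277 / 1225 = 10.84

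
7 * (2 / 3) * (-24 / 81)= -112 / 81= -1.38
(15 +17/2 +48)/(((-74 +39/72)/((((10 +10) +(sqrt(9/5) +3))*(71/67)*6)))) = -16813368/118121 -2193048*sqrt(5)/590605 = -150.64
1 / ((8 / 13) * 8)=13 / 64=0.20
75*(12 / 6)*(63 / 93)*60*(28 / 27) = 196000 / 31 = 6322.58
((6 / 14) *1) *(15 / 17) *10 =450 / 119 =3.78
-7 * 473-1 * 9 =-3320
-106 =-106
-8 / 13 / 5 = -8 / 65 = -0.12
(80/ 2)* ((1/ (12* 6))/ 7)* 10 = 50/ 63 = 0.79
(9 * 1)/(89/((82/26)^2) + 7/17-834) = -257193/23565754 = -0.01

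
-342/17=-20.12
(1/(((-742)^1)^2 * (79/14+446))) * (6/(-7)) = -3/870304043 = -0.00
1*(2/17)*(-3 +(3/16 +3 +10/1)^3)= 9381643/34816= 269.46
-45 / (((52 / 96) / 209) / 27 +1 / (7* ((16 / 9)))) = -85322160 / 152543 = -559.33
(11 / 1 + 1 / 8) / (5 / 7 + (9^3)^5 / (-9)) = -0.00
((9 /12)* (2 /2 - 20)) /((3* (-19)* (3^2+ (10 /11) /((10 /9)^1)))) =0.03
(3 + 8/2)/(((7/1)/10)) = 10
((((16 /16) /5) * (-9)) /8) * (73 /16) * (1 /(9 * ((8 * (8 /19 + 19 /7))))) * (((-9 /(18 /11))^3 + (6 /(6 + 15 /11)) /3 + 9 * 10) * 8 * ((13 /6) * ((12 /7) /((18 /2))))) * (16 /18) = 177839753 /175099968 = 1.02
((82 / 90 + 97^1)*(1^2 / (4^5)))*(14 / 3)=0.45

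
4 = 4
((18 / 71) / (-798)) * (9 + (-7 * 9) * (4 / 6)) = 99 / 9443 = 0.01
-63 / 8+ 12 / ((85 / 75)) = 2.71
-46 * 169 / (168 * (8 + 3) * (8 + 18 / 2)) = -3887 / 15708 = -0.25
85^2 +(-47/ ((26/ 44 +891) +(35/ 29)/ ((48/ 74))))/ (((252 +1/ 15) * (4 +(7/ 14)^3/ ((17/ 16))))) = 1308023338204159/ 181041293755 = 7225.00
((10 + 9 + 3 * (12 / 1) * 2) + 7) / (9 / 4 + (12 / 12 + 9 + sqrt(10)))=19208 / 2241-1568 * sqrt(10) / 2241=6.36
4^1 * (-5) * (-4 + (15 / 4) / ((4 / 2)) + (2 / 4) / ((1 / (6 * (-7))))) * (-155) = -143375 / 2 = -71687.50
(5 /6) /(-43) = -5 /258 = -0.02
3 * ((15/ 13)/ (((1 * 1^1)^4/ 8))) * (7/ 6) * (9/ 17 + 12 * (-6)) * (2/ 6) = -769.68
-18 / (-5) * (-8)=-144 / 5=-28.80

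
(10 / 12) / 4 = 5 / 24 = 0.21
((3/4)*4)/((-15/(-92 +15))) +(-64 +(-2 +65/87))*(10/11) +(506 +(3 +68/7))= 15903208/33495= 474.79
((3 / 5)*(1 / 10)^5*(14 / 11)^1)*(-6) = -63 / 1375000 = -0.00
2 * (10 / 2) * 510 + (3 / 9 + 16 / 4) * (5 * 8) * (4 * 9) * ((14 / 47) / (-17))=3987540 / 799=4990.66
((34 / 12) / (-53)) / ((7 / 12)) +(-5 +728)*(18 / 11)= 4827820 / 4081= 1183.00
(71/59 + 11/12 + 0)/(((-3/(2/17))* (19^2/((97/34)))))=-7663/11662884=-0.00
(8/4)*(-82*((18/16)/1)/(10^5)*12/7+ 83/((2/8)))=232398893/350000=664.00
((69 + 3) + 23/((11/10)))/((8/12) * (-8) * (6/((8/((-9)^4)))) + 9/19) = -19418/5484897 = -0.00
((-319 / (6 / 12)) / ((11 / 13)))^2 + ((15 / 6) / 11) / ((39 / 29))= 487786873 / 858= 568516.17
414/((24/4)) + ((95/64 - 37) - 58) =-1569/64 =-24.52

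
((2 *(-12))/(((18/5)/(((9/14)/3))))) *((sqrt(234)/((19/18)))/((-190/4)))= 216 *sqrt(26)/2527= 0.44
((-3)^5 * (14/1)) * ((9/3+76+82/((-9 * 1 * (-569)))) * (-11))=1682497278/569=2956937.22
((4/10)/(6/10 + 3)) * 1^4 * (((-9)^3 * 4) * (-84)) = 27216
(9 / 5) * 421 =757.80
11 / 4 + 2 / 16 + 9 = 95 / 8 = 11.88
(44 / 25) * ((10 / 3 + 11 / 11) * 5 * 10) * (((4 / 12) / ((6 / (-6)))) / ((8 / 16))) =-254.22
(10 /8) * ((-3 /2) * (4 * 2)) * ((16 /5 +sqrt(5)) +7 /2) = -201 /2 - 15 * sqrt(5) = -134.04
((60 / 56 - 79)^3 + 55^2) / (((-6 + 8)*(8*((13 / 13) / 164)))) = -52902134811 / 10976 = -4819800.91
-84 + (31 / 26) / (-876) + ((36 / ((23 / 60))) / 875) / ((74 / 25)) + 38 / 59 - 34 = -939145637977 / 8004921288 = -117.32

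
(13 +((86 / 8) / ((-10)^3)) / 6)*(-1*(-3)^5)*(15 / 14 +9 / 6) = 227416653 / 28000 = 8122.02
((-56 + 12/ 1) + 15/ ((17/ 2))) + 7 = -599/ 17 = -35.24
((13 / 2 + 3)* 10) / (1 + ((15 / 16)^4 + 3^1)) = 6225920 / 312769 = 19.91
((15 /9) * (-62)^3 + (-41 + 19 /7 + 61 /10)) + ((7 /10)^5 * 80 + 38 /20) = -10427292053 /26250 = -397230.17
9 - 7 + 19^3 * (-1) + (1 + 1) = -6855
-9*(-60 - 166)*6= 12204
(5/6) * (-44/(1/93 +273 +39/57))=-64790/483619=-0.13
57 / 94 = 0.61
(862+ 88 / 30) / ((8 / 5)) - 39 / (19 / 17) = 115297 / 228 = 505.69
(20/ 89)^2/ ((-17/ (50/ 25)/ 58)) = -46400/ 134657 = -0.34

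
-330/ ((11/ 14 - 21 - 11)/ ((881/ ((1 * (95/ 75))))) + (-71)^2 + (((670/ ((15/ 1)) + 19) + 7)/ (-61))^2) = -681537987900/ 10413688091921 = -0.07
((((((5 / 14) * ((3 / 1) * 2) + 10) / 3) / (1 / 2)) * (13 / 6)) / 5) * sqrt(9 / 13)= 17 * sqrt(13) / 21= 2.92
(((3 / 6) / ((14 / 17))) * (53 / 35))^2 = 811801 / 960400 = 0.85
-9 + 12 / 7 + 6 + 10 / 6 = 8 / 21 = 0.38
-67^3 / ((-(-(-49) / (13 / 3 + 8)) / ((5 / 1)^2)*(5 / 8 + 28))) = 66115.50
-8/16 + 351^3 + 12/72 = 129730652/3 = 43243550.67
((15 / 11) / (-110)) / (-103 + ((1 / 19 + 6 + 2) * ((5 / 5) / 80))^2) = 3465600 / 28791682711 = 0.00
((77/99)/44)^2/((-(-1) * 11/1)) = 49/1724976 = 0.00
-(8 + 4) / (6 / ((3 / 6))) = -1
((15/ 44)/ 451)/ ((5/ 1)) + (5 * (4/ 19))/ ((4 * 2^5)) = 25261/ 3016288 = 0.01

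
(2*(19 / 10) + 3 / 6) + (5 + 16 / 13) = 1369 / 130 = 10.53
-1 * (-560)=560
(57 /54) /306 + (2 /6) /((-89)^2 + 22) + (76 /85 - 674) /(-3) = 49081450381 /218750220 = 224.37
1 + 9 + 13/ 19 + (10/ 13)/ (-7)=18283/ 1729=10.57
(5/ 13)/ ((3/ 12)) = 1.54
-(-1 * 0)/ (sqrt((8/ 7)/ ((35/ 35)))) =0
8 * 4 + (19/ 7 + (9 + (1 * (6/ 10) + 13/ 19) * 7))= 35048/ 665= 52.70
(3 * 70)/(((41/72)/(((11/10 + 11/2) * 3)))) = 7301.85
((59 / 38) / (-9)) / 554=-59 / 189468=-0.00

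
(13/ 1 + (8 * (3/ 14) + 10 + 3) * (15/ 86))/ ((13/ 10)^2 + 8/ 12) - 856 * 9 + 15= -1634867373/ 212807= -7682.39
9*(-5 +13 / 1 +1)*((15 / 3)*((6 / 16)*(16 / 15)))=162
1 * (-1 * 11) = -11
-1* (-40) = 40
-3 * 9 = -27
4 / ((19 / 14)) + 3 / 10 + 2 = 997 / 190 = 5.25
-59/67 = -0.88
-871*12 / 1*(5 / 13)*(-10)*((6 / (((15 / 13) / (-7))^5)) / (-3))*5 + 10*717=6689639114722 / 2025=3303525488.75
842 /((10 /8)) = 3368 /5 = 673.60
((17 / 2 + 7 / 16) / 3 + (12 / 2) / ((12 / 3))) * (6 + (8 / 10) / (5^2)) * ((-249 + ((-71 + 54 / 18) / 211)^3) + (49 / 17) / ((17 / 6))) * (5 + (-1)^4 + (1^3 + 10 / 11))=-12661728638355407 / 238906453192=-52998.69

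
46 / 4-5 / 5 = 21 / 2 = 10.50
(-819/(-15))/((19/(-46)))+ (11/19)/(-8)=-132.26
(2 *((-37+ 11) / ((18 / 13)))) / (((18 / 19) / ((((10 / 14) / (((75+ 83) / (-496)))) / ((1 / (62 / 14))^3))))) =118617037240 / 15363999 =7720.45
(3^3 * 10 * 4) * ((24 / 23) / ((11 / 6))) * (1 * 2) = 1229.41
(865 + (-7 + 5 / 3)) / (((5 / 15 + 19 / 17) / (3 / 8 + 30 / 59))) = 18282531 / 34928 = 523.43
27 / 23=1.17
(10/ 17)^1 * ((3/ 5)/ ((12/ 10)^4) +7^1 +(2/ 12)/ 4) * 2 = 15835/ 1836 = 8.62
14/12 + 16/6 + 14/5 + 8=439/30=14.63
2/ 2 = 1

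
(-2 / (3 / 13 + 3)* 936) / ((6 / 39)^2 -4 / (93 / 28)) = 15937038 / 32473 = 490.78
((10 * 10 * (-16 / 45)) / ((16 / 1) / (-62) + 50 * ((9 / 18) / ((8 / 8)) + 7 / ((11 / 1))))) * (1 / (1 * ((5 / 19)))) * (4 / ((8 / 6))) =-414656 / 57861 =-7.17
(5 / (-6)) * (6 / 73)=-5 / 73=-0.07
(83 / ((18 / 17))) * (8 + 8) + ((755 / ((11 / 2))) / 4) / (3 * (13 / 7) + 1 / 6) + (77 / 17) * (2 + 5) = 524002112 / 405603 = 1291.91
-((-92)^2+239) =-8703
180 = 180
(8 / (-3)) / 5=-8 / 15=-0.53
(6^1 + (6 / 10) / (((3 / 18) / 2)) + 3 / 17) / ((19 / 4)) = 4548 / 1615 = 2.82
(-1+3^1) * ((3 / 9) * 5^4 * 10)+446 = 13838 / 3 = 4612.67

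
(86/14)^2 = 1849/49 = 37.73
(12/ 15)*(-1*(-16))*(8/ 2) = 256/ 5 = 51.20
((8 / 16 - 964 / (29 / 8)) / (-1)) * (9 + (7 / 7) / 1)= 76975 / 29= 2654.31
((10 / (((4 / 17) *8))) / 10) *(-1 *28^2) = -833 / 2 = -416.50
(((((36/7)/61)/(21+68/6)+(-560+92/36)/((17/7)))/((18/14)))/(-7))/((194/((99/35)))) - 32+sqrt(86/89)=-1360926258253/43028956530+sqrt(7654)/89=-30.65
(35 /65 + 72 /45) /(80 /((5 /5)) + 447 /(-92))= 12788 /449345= 0.03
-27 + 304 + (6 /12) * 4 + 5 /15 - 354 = -224 /3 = -74.67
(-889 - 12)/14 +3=-859/14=-61.36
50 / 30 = 5 / 3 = 1.67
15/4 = 3.75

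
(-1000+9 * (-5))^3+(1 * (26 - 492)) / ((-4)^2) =-9129329233 / 8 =-1141166154.12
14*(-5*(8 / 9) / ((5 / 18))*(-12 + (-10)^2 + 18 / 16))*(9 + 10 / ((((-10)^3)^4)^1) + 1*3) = -5989200000004991 / 25000000000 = -239568.00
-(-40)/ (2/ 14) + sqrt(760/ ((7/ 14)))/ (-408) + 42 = 321.90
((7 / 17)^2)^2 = 2401 / 83521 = 0.03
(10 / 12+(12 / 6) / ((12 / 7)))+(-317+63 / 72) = -2513 / 8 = -314.12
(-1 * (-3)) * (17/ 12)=17/ 4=4.25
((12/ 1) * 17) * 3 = 612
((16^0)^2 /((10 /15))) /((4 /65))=195 /8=24.38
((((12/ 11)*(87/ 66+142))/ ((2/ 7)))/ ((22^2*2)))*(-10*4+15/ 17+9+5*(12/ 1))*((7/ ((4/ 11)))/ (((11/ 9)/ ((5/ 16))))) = 83.14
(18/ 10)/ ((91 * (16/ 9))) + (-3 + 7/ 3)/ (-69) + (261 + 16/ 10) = 395759023/ 1506960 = 262.62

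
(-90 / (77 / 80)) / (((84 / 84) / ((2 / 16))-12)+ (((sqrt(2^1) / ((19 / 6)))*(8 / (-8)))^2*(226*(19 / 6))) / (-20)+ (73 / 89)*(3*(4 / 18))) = 22828500 / 2585429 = 8.83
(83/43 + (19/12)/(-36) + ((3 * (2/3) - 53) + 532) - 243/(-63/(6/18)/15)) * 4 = 65298425/32508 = 2008.69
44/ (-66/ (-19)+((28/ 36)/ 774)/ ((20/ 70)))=11647152/ 920443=12.65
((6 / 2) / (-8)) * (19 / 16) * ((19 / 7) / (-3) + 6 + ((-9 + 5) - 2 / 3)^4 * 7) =-35820187 / 24192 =-1480.66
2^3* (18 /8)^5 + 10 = 60329 /128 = 471.32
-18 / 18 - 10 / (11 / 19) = -201 / 11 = -18.27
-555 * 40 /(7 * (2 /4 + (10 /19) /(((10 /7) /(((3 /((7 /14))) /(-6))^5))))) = -168720 /7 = -24102.86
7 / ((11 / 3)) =21 / 11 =1.91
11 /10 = 1.10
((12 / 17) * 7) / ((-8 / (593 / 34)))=-12453 / 1156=-10.77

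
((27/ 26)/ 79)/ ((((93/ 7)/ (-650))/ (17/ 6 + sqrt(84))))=-3150 * sqrt(21)/ 2449 - 8925/ 4898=-7.72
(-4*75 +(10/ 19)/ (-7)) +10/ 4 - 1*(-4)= -78091/ 266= -293.58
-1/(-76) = 1/76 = 0.01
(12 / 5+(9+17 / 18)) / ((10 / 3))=1111 / 300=3.70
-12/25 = -0.48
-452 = -452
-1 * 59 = -59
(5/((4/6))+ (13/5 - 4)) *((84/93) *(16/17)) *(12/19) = 163968/50065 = 3.28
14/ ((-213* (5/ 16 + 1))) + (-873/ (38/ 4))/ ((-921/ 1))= 185242/ 3727287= 0.05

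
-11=-11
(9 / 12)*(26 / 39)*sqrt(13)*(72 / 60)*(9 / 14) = 27*sqrt(13) / 70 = 1.39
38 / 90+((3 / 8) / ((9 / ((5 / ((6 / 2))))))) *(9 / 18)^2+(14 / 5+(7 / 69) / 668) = 1194607 / 368736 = 3.24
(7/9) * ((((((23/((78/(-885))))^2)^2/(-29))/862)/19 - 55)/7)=-710423851723595/651138704736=-1091.05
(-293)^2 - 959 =84890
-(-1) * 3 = 3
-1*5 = -5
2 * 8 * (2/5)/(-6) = -16/15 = -1.07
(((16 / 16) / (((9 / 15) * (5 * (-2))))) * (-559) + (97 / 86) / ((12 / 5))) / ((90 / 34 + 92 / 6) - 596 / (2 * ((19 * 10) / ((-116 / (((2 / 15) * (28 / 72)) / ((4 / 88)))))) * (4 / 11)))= 218487213 / 1065357508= 0.21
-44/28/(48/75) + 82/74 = -5583/4144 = -1.35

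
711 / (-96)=-237 / 32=-7.41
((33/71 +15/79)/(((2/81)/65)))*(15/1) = 144998100/5609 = 25850.97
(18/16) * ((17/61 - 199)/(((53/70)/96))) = -91642320/3233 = -28345.91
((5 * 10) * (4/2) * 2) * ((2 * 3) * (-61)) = -73200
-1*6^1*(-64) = 384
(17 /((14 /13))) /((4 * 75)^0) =221 /14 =15.79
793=793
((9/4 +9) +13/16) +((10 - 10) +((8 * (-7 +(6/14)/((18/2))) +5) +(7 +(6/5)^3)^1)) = -1252799/42000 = -29.83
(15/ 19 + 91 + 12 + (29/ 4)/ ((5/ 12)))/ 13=11513/ 1235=9.32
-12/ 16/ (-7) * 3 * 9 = 81/ 28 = 2.89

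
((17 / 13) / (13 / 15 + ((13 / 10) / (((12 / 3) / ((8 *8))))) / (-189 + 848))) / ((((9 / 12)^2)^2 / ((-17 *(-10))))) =2437772800 / 3116529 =782.21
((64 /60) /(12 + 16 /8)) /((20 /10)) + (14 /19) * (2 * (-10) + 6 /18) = -28834 /1995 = -14.45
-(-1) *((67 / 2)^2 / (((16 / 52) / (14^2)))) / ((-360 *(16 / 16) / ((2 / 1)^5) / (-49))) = 140115157 / 45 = 3113670.16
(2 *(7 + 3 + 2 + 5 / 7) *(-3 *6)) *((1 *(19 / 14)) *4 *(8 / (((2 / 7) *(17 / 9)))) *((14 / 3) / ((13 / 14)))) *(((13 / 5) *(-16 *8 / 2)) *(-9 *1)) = -23563395072 / 85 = -277216412.61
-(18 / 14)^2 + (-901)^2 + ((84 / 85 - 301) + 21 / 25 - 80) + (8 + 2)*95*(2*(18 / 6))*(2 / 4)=16957176398 / 20825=814270.18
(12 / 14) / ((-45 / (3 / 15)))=-2 / 525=-0.00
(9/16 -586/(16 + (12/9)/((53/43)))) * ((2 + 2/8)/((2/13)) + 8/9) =-136491815/260736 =-523.49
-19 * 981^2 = -18284859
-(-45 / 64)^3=91125 / 262144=0.35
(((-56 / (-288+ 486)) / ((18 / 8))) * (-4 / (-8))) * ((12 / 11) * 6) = -448 / 1089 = -0.41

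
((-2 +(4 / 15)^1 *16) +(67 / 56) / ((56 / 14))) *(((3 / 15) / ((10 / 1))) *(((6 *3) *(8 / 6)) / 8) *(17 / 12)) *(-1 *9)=-439671 / 224000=-1.96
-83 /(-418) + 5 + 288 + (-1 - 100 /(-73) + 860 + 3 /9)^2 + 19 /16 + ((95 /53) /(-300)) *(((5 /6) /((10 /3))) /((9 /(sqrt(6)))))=118859494095731 /160381584 - 19 *sqrt(6) /114480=741104.38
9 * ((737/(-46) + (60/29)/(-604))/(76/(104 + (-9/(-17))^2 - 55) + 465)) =-206880125157/669213502198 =-0.31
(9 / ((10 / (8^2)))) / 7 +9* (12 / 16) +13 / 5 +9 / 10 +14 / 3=9721 / 420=23.15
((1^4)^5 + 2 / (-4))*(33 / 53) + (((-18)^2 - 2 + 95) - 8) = 409.31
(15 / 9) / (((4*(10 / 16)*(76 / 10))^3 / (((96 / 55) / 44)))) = 8 / 829939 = 0.00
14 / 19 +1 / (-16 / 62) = -477 / 152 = -3.14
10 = 10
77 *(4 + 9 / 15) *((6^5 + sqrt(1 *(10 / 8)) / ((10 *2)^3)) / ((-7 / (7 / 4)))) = -688564.81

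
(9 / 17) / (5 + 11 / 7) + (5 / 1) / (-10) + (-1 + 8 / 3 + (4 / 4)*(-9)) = -9094 / 1173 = -7.75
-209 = -209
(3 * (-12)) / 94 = -18 / 47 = -0.38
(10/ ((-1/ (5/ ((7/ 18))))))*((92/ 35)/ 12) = -1380/ 49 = -28.16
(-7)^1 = -7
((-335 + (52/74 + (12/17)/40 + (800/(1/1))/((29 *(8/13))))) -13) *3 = -165510843/182410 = -907.36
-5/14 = -0.36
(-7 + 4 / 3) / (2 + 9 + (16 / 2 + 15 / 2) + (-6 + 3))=-34 / 141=-0.24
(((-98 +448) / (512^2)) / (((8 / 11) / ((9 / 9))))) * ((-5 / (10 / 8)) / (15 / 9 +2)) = -525 / 262144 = -0.00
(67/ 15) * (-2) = -8.93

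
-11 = -11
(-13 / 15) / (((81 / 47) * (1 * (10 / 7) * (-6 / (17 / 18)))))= 0.06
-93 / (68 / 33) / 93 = -0.49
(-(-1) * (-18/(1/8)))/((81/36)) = -64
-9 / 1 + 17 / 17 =-8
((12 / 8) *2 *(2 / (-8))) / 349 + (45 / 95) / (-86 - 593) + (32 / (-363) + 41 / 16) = 64630254895 / 26150223792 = 2.47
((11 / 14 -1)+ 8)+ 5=179 / 14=12.79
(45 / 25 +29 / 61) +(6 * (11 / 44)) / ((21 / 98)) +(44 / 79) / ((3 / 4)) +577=42432598 / 72285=587.02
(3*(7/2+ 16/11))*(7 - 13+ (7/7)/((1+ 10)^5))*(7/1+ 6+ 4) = -5371689495/3543122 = -1516.09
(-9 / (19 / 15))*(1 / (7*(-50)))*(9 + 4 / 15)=1251 / 6650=0.19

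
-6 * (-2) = 12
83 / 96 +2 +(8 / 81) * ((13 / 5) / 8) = 2.90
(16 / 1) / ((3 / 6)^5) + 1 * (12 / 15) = 2564 / 5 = 512.80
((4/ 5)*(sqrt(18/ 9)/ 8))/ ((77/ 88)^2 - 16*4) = -32*sqrt(2)/ 20235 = -0.00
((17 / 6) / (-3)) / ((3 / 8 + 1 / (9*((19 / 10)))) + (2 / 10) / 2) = -6460 / 3649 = -1.77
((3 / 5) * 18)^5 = 459165024 / 3125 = 146932.81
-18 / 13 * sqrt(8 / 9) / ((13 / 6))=-72 * sqrt(2) / 169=-0.60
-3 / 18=-0.17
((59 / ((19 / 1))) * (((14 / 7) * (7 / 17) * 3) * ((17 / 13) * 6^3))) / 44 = 133812 / 2717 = 49.25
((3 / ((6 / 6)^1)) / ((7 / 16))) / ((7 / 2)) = 96 / 49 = 1.96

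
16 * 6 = 96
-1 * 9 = -9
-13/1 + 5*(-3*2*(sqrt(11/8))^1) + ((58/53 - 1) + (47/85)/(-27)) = -48.10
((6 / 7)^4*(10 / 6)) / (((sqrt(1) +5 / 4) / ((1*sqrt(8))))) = 1.13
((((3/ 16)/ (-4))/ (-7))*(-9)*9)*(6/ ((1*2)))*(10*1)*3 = -10935/ 224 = -48.82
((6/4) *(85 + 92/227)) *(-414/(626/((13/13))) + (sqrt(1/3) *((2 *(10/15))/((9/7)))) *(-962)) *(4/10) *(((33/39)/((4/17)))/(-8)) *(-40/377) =-1877941142 *sqrt(3)/2310633-2251354149/1392883804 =-1409.32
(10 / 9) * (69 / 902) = 115 / 1353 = 0.08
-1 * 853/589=-853/589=-1.45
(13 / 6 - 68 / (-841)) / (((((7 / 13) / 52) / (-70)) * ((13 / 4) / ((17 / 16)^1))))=-12531805 / 2523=-4967.03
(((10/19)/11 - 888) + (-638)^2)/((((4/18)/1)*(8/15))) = 3426941.65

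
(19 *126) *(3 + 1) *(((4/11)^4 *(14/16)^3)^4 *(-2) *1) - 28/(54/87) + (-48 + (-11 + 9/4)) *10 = -506687969429984252093/827095137544298898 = -612.61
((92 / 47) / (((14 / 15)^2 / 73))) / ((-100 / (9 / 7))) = -135999 / 64484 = -2.11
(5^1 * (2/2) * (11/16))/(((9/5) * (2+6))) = 275/1152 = 0.24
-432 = -432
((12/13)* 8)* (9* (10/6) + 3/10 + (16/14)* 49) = 34224/65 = 526.52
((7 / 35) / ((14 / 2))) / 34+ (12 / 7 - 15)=-15809 / 1190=-13.28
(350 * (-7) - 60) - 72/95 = -238522/95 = -2510.76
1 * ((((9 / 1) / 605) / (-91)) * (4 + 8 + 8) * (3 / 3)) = -36 / 11011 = -0.00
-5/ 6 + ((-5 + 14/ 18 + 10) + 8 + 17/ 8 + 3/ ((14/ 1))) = 7703/ 504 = 15.28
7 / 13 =0.54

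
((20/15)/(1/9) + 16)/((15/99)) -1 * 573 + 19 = -1846/5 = -369.20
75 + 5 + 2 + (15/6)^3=781/8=97.62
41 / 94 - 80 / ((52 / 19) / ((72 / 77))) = -2530799 / 94094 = -26.90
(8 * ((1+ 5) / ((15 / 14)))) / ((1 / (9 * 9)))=18144 / 5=3628.80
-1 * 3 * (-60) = 180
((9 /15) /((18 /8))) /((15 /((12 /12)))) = 4 /225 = 0.02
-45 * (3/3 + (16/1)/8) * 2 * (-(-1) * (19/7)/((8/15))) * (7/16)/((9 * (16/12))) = -12825/256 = -50.10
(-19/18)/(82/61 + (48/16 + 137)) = -1159/155196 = -0.01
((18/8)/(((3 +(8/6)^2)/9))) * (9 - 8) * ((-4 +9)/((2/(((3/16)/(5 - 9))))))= -10935/22016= -0.50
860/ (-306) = -430/ 153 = -2.81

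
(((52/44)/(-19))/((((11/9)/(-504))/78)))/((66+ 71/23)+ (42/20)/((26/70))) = 392929056/14679115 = 26.77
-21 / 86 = -0.24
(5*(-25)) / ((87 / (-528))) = 22000 / 29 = 758.62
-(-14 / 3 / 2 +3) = -2 / 3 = -0.67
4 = 4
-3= -3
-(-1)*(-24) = -24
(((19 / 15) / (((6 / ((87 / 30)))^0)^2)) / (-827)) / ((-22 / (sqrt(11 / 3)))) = 19*sqrt(33) / 818730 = 0.00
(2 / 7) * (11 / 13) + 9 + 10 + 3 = 2024 / 91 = 22.24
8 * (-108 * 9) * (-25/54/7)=514.29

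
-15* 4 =-60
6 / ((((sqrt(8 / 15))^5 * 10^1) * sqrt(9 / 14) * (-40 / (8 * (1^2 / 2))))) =-9 * sqrt(105) / 256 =-0.36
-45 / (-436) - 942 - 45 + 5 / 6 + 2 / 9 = -3868441 / 3924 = -985.84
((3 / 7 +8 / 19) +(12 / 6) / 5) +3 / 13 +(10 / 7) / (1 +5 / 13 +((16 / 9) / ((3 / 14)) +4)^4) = 1010770203214449 / 682742584681885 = 1.48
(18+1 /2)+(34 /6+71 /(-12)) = 18.25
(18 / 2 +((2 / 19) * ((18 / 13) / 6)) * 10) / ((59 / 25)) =57075 / 14573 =3.92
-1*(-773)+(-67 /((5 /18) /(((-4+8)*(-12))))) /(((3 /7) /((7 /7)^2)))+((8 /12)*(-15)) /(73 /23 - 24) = 66551973 /2395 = 27787.88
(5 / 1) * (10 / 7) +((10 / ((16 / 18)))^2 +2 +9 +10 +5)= 17887 / 112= 159.71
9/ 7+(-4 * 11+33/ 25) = -7244/ 175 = -41.39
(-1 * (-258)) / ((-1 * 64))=-129 / 32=-4.03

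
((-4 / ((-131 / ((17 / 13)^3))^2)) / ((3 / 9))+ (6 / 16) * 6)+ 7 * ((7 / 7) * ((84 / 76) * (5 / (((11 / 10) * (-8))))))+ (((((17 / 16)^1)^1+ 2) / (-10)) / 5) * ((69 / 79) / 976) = -2295356952954158362821 / 1067863856056122611200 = -2.15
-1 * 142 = -142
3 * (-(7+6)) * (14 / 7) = -78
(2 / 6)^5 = 1 / 243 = 0.00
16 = 16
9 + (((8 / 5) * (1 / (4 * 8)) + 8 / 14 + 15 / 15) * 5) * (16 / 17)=1979 / 119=16.63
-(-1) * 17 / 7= 17 / 7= 2.43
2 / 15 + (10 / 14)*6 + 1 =569 / 105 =5.42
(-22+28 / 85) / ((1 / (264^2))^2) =-8947574710272 / 85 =-105265584826.73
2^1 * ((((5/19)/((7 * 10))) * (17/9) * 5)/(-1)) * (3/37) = -85/14763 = -0.01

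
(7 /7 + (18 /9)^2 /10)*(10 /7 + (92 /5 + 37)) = 1989 /25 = 79.56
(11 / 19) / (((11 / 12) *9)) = 4 / 57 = 0.07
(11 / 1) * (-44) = -484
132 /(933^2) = 44 /290163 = 0.00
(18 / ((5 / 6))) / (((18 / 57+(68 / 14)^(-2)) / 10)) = 4744224 / 7867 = 603.05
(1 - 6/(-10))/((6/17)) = 68/15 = 4.53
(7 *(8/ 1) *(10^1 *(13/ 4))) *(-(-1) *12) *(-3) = -65520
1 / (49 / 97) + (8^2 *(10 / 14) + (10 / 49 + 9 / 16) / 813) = 30400297 / 637392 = 47.69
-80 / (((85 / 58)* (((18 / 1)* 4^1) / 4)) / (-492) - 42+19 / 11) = 4185280 / 2109713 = 1.98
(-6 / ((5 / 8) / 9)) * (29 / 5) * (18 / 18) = -12528 / 25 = -501.12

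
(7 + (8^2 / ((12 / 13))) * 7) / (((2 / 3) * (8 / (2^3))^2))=1477 / 2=738.50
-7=-7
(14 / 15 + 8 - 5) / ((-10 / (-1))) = 59 / 150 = 0.39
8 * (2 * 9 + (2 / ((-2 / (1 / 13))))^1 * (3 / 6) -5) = 1348 / 13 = 103.69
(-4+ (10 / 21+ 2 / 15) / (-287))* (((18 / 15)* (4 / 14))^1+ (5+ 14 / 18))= -232524512 / 9492525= -24.50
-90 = -90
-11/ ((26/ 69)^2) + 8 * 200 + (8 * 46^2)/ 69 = 3585223/ 2028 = 1767.86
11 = 11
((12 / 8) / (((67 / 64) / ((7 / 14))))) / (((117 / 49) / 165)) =49.51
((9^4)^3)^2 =79766443076872509863361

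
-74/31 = -2.39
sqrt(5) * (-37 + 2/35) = -1293 * sqrt(5)/35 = -82.61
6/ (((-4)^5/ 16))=-3/ 32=-0.09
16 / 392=0.04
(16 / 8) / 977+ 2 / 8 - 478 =-1867039 / 3908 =-477.75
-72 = -72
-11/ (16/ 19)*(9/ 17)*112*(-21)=276507/ 17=16265.12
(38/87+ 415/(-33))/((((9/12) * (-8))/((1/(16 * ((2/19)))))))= 220723/183744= 1.20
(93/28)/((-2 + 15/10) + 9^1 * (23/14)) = 93/400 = 0.23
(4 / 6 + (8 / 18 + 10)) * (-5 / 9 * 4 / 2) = -1000 / 81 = -12.35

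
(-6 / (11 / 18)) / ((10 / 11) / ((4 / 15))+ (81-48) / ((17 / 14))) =-408 / 1271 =-0.32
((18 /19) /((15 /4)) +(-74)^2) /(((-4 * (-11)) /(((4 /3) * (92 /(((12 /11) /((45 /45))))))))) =11965612 /855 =13994.87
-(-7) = 7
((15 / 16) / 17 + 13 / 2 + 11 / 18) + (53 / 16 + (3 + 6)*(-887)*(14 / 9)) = -7593403 / 612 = -12407.52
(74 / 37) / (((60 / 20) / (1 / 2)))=1 / 3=0.33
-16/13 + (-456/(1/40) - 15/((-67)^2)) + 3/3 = -1064445342/58357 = -18240.23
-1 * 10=-10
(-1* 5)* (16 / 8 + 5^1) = -35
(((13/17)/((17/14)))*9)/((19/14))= 22932/5491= 4.18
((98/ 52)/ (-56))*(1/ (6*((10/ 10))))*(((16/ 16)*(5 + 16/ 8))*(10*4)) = -245/ 156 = -1.57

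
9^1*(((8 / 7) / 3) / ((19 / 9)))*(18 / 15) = 1296 / 665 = 1.95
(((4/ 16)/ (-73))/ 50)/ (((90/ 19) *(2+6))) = -0.00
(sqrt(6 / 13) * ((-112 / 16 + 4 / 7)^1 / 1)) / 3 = -15 * sqrt(78) / 91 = -1.46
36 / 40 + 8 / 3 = 107 / 30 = 3.57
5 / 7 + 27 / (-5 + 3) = -179 / 14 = -12.79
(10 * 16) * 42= 6720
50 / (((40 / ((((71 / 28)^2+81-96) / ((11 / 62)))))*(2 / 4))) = -1041445 / 8624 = -120.76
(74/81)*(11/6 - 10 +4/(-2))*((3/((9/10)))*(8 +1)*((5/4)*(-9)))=56425/18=3134.72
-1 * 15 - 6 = -21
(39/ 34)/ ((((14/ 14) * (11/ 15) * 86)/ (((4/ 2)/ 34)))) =585/ 546788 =0.00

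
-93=-93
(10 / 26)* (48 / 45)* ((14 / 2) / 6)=56 / 117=0.48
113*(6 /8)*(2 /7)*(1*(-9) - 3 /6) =-6441 /28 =-230.04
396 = 396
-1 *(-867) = 867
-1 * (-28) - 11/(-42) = 1187/42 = 28.26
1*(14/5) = 2.80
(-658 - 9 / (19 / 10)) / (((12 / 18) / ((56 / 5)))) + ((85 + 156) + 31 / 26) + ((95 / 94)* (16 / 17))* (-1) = -21497144887 / 1973530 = -10892.74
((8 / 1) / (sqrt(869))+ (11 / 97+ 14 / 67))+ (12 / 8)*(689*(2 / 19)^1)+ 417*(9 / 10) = 8*sqrt(869) / 869+ 598156573 / 1234810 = 484.68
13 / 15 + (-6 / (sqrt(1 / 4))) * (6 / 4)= -257 / 15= -17.13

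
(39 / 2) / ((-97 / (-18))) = 351 / 97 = 3.62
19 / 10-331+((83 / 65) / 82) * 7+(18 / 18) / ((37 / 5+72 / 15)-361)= -1529084509 / 4647760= -328.99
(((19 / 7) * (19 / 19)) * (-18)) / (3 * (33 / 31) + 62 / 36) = -190836 / 19201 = -9.94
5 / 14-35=-485 / 14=-34.64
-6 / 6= -1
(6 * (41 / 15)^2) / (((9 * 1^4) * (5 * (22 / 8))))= 13448 / 37125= 0.36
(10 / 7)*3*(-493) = -14790 / 7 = -2112.86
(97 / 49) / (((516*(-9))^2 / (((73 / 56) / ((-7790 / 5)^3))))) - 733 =-164049482156978592735145 / 223805569109111313408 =-733.00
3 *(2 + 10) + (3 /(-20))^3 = 287973 /8000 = 36.00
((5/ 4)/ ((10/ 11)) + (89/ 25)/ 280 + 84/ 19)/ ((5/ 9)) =3476547/ 332500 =10.46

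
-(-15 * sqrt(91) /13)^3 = 23625 * sqrt(91) /169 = 1333.54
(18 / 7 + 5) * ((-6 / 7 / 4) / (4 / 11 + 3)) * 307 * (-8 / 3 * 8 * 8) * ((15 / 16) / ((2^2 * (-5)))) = -2147772 / 1813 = -1184.65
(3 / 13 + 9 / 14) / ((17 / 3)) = 0.15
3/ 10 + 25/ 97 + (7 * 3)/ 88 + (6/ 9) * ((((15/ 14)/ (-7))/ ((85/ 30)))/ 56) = 198029809/ 248867080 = 0.80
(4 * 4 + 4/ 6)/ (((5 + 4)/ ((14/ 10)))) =70/ 27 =2.59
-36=-36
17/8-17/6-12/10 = -229/120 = -1.91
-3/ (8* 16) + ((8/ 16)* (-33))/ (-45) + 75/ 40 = 4259/ 1920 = 2.22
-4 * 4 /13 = -16 /13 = -1.23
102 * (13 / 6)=221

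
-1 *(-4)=4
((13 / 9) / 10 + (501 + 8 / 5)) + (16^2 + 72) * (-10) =-249953 / 90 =-2777.26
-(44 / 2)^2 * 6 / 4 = -726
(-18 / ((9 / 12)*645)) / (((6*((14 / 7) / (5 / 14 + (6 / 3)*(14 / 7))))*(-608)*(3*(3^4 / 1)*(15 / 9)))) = 61 / 1111773600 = 0.00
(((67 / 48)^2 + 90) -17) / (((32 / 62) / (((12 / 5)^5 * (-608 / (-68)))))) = 5492291886 / 53125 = 103384.32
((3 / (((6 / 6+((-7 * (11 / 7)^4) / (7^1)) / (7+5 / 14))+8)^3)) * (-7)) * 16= -14816079907873104 / 24057227580470839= -0.62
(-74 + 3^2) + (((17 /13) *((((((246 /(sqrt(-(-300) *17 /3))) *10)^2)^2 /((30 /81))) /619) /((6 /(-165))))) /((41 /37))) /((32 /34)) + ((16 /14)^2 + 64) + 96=-3005861021889 /1577212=-1905806.59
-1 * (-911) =911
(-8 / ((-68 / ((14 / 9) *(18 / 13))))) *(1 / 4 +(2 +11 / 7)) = 214 / 221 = 0.97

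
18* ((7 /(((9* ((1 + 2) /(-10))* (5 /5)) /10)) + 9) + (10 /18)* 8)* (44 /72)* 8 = -29656 /27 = -1098.37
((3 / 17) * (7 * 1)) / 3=7 / 17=0.41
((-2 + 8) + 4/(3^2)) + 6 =112/9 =12.44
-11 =-11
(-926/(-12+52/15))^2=48233025/4096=11775.64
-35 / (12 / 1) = -2.92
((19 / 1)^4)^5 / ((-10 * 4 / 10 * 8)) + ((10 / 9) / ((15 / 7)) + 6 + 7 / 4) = -1014929283353740871220594083 / 864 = -1174686670548311193542354.00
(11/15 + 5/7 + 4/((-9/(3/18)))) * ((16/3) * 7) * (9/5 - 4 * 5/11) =-1888/2025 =-0.93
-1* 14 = -14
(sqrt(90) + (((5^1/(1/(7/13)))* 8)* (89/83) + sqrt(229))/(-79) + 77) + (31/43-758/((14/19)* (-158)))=-sqrt(229)/79 + 3* sqrt(10) + 4307358865/51315082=93.23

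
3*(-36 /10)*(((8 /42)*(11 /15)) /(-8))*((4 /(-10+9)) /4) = -0.19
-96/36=-8/3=-2.67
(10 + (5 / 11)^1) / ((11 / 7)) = 805 / 121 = 6.65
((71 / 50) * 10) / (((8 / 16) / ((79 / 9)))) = 11218 / 45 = 249.29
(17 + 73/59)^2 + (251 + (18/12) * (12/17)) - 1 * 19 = 33473914/59177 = 565.66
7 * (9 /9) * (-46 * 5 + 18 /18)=-1603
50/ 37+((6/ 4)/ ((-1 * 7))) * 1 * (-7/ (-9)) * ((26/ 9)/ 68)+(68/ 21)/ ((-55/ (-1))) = 36697607/ 26153820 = 1.40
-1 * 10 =-10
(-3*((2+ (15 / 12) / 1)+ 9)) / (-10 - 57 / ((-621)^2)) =18896409 / 5141956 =3.67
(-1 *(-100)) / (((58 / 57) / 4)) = 11400 / 29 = 393.10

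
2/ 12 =1/ 6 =0.17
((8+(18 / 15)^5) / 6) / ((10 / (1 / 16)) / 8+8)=4097 / 65625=0.06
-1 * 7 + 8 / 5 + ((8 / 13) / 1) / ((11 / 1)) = -5.34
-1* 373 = -373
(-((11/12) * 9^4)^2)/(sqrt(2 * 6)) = -192913083 * sqrt(3)/32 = -10441726.91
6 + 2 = 8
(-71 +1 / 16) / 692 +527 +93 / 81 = 157856075 / 298944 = 528.05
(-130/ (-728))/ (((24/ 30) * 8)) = 25/ 896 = 0.03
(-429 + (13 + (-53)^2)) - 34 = 2359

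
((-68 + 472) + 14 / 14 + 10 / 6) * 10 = 12200 / 3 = 4066.67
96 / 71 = 1.35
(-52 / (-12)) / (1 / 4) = 52 / 3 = 17.33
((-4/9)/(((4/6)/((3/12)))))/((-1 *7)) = 1/42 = 0.02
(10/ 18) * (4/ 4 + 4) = 25/ 9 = 2.78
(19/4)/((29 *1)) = 19/116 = 0.16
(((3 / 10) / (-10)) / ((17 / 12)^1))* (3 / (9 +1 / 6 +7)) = -162 / 41225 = -0.00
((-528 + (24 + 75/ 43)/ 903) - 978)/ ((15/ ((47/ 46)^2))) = -104.81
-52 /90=-26 /45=-0.58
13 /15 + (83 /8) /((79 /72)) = 12232 /1185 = 10.32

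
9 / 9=1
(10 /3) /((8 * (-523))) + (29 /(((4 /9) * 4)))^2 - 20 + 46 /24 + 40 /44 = 366605265 /1472768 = 248.92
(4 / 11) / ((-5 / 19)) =-76 / 55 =-1.38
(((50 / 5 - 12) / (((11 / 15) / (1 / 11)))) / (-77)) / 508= 15 / 2366518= 0.00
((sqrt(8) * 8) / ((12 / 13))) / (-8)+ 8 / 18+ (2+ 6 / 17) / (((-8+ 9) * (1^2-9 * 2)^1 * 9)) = 124 / 289-13 * sqrt(2) / 6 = -2.64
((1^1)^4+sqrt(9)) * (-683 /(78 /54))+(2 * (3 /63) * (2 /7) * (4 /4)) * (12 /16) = -1204799 /637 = -1891.36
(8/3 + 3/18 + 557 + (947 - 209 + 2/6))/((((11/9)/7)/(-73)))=-11940537/22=-542751.68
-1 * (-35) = 35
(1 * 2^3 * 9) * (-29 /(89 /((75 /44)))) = -39150 /979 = -39.99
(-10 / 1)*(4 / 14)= -20 / 7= -2.86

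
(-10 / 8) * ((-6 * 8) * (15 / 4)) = 225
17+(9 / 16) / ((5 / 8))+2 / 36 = 17.96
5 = 5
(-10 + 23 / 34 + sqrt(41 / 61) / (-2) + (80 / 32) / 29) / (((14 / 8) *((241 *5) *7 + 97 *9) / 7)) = -4554 / 1147211-sqrt(2501) / 283894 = -0.00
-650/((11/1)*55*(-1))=130/121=1.07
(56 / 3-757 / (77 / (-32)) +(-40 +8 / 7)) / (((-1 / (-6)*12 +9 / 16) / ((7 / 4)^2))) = 476056 / 1353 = 351.85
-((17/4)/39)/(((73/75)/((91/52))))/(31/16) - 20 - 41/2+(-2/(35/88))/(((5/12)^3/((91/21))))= -87993283519/257416250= -341.83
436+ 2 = 438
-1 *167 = -167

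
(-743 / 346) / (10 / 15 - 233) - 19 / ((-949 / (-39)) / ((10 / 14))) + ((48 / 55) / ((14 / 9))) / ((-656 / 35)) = -392045319 / 677785801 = -0.58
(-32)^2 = 1024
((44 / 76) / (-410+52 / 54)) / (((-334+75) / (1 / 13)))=27 / 64228892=0.00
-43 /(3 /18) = -258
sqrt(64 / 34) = 4* sqrt(34) / 17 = 1.37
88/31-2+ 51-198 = -4531/31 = -146.16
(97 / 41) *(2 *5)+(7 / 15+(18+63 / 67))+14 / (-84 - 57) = 42.97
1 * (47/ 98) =47/ 98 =0.48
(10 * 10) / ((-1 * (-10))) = 10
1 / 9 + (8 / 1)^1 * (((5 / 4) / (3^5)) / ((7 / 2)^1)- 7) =-95047 / 1701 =-55.88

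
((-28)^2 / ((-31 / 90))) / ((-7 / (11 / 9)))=12320 / 31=397.42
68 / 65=1.05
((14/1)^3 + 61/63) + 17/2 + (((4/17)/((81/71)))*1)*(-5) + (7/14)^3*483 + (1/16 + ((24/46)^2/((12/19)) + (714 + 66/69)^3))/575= 137759680103276887/215790991920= 638394.03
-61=-61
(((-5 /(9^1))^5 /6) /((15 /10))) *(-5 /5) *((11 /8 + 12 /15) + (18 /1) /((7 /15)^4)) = 7637268125 /3402639576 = 2.24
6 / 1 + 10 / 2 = 11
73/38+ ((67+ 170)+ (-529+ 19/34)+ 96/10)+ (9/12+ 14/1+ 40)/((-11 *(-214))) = -4256346851/15206840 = -279.90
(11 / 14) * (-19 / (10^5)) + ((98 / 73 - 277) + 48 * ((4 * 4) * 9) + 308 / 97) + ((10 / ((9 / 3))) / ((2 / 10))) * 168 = 9439.52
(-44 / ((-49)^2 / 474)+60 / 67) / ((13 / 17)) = -21305964 / 2091271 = -10.19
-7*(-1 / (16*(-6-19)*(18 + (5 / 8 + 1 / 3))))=-3 / 3250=-0.00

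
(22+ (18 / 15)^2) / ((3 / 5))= 586 / 15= 39.07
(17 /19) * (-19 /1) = -17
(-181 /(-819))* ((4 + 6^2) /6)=3620 /2457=1.47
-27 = -27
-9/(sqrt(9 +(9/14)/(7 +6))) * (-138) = 138 * sqrt(33306)/61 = 412.87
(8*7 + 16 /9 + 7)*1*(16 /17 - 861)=-8524043 /153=-55712.70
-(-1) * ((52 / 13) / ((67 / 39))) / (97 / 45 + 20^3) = 7020 / 24126499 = 0.00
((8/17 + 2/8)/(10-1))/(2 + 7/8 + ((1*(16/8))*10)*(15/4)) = 0.00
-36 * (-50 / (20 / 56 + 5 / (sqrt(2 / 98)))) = 50.91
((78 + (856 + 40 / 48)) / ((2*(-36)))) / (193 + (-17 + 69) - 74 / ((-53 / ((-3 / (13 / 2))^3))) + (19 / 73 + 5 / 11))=-524453407907 / 9919593554544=-0.05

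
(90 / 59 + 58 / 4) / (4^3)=1891 / 7552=0.25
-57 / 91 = -0.63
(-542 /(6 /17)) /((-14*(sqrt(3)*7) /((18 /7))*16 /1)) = 4607*sqrt(3) /5488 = 1.45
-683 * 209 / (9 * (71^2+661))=-142747 / 51318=-2.78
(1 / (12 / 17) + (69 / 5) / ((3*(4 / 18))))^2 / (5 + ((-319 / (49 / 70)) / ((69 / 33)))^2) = 45645040609 / 4433175738000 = 0.01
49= 49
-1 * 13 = -13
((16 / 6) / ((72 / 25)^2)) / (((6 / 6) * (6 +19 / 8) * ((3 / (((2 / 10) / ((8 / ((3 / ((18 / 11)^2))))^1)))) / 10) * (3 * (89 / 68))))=1285625 / 1408436748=0.00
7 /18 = 0.39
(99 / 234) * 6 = 33 / 13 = 2.54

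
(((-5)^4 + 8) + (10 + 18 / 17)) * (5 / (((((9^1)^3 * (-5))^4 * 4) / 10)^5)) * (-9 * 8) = -10949 / 82869941131036595532291821564841812270602988466100989607250976562500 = -0.00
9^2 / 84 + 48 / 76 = 849 / 532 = 1.60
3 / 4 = 0.75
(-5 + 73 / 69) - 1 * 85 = -6137 / 69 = -88.94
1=1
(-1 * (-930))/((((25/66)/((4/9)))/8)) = 43648/5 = 8729.60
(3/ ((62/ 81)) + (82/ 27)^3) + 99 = 159782039/ 1220346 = 130.93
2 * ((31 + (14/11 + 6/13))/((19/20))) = 187240/2717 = 68.91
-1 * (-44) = 44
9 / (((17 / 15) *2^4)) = 135 / 272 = 0.50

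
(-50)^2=2500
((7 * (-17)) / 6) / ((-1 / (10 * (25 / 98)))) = 2125 / 42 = 50.60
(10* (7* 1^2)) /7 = 10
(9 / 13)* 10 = 90 / 13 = 6.92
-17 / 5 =-3.40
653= 653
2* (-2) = -4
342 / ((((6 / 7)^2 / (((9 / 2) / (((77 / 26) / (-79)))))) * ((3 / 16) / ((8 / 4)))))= -6556368 / 11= -596033.45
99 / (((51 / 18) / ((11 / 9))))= 726 / 17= 42.71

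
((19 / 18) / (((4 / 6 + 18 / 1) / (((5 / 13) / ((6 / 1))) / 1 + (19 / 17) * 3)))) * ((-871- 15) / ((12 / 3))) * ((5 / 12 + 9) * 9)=-4309529251 / 1188096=-3627.26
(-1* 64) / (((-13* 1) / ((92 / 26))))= 2944 / 169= 17.42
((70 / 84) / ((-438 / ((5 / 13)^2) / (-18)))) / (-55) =-25 / 271414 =-0.00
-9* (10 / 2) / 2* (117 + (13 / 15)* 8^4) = -165009 / 2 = -82504.50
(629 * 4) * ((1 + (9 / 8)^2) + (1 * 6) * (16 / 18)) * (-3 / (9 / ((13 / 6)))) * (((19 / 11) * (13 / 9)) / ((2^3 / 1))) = -2946770021 / 684288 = -4306.33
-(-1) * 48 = 48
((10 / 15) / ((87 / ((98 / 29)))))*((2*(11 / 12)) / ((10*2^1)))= 539 / 227070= 0.00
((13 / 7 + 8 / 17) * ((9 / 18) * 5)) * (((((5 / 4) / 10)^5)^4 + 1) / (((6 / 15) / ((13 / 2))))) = 6105397556013611712025 / 64563604257983430656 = 94.56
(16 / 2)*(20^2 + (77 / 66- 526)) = -2996 / 3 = -998.67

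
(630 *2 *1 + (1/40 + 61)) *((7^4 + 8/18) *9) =1142052533/40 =28551313.32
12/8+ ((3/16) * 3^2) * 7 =213/16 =13.31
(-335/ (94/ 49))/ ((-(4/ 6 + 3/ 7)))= 344715/ 2162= 159.44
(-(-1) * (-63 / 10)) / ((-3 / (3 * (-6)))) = -189 / 5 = -37.80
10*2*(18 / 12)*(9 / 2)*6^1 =810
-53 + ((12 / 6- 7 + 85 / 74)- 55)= -8277 / 74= -111.85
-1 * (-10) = 10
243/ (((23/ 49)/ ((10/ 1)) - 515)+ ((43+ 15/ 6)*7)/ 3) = -178605/ 300458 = -0.59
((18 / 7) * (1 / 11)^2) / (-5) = -18 / 4235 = -0.00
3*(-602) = -1806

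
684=684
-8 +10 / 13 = -94 / 13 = -7.23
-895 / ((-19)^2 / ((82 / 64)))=-36695 / 11552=-3.18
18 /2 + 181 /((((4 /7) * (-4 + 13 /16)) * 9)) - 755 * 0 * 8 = -937 /459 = -2.04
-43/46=-0.93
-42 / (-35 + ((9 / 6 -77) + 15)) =84 / 191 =0.44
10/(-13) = -10/13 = -0.77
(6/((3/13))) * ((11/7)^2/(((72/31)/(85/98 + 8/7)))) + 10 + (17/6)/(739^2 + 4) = 364137899687/5553513000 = 65.57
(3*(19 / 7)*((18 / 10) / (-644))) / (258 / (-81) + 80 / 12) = -13851 / 2118760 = -0.01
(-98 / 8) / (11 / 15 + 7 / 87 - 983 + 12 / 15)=7105 / 569204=0.01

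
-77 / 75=-1.03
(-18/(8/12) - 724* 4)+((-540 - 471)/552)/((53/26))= -14256929/4876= -2923.90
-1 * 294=-294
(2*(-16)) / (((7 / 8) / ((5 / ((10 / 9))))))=-1152 / 7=-164.57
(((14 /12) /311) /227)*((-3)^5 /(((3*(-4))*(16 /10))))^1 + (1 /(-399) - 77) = -138817045537 /1802764992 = -77.00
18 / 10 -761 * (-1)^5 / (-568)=1307 / 2840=0.46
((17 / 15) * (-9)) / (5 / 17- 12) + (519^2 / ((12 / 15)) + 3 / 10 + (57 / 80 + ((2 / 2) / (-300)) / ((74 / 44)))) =2974974191993 / 8835600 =336703.13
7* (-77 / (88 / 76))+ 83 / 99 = -92003 / 198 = -464.66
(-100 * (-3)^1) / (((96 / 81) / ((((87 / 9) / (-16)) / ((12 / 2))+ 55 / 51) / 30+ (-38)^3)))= -13889466.75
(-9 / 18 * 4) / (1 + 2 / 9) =-18 / 11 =-1.64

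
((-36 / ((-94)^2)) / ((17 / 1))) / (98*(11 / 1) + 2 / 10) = -5 / 22494247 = -0.00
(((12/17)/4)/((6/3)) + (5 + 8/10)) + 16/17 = 1161/170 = 6.83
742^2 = 550564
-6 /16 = -0.38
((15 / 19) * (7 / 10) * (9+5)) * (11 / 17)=1617 / 323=5.01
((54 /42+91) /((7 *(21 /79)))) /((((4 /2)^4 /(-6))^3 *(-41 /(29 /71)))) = 6659937 /255609088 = 0.03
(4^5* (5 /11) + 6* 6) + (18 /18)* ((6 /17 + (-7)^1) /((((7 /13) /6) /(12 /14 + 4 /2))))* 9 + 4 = -12820240 /9163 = -1399.13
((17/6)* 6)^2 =289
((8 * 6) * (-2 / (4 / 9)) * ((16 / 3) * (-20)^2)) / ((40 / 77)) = -887040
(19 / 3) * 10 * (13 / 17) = 2470 / 51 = 48.43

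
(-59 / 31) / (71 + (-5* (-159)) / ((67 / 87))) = -3953 / 2291582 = -0.00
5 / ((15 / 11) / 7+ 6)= 385 / 477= 0.81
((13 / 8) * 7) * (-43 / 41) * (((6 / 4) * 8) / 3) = -3913 / 82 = -47.72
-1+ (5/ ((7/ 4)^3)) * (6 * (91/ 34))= 11647/ 833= 13.98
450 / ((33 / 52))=7800 / 11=709.09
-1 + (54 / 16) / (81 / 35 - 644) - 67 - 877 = -169790985 / 179672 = -945.01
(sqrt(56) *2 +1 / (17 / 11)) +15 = 4 *sqrt(14) +266 / 17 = 30.61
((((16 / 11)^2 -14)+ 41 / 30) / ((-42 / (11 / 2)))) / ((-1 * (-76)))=38179 / 2106720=0.02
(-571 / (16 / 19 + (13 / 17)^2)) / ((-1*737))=3135361 / 5774395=0.54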